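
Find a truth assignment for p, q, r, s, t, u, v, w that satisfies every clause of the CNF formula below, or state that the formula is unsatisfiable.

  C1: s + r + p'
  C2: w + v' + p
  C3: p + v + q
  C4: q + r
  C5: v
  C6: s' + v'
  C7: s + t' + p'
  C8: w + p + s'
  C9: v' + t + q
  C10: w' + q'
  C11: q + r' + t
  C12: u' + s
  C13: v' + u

(v) alone gives v = 1.
(s') alone gives s = 0.
(u') alone gives u = 0.
Now (u) is unsatisfied and unit — conflict.

UNSATISFIABLE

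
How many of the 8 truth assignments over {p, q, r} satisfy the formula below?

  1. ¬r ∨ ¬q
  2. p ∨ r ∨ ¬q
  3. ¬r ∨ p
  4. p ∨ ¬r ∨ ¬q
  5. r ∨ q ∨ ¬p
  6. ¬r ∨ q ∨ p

There are 2^3 = 8 truth assignments over (p, q, r).
Check each against the 6 clauses (columns in the order p, q, r):
  F F F  ✓ satisfies all
  F F T  ✗ fails (¬r ∨ p)
  F T F  ✗ fails (p ∨ r ∨ ¬q)
  F T T  ✗ fails (¬r ∨ ¬q)
  T F F  ✗ fails (r ∨ q ∨ ¬p)
  T F T  ✓ satisfies all
  T T F  ✓ satisfies all
  T T T  ✗ fails (¬r ∨ ¬q)
3 of the 8 rows are models.

3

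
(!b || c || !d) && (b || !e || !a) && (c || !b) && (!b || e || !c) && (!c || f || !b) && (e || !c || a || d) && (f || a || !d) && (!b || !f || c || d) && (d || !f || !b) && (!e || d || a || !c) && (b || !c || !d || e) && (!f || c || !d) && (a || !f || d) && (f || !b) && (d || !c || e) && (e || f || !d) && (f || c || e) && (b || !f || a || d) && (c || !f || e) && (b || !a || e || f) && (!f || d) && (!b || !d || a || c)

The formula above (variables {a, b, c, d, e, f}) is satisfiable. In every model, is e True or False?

Suppose e = false.
Suppose c = true.
The clause (!b) is unit, so b = false.
The clause (!d) is unit, so d = false.
But (d) is also a unit clause — contradiction.
That branch fails; take c = false instead.
The clause (!b) is unit, so b = false.
The clause (f) is unit, so f = true.
But (!f) is also a unit clause — contradiction.
Neither c = true nor c = false works.
So every satisfying assignment has e = True.

True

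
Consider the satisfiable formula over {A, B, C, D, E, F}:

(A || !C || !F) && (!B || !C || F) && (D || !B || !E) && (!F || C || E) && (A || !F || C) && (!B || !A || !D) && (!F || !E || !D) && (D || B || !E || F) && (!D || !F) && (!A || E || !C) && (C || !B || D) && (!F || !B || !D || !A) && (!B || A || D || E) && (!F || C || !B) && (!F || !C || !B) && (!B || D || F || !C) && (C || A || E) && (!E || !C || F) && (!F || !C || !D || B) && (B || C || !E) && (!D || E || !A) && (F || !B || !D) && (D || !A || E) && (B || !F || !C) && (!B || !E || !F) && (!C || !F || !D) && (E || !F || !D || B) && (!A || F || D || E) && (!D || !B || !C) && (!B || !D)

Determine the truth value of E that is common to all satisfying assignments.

Suppose E = true.
Case D = true:
Unit clause (!F) forces F = false.
Unit clause (!C) forces C = false.
Unit clause (B) forces B = true.
But (!B) is also a unit clause — contradiction.
That branch fails; take D = false instead.
Unit clause (!B) forces B = false.
Unit clause (F) forces F = true.
Unit clause (C) forces C = true.
But (!C) is also a unit clause — contradiction.
Either choice for D ends in contradiction.
So every satisfying assignment has E = False.

False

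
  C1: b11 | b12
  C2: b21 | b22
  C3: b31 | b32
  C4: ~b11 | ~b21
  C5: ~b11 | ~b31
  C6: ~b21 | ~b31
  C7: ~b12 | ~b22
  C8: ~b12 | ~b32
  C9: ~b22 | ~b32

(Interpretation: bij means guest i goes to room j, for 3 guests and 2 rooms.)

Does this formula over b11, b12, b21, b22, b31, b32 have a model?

No, unsatisfiable

Case b11 = 1:
(~b21) alone gives b21 = 0.
(b22) alone gives b22 = 1.
(~b31) alone gives b31 = 0.
(b32) alone gives b32 = 1.
Now (~b32) is unsatisfied and unit — conflict.
Backtrack on b11: now try b11 = 0.
(b12) alone gives b12 = 1.
(~b22) alone gives b22 = 0.
(b21) alone gives b21 = 1.
(~b31) alone gives b31 = 0.
(b32) alone gives b32 = 1.
Now (~b32) is unsatisfied and unit — conflict.
Neither b11 = 1 nor b11 = 0 works.
No assignment satisfies every clause.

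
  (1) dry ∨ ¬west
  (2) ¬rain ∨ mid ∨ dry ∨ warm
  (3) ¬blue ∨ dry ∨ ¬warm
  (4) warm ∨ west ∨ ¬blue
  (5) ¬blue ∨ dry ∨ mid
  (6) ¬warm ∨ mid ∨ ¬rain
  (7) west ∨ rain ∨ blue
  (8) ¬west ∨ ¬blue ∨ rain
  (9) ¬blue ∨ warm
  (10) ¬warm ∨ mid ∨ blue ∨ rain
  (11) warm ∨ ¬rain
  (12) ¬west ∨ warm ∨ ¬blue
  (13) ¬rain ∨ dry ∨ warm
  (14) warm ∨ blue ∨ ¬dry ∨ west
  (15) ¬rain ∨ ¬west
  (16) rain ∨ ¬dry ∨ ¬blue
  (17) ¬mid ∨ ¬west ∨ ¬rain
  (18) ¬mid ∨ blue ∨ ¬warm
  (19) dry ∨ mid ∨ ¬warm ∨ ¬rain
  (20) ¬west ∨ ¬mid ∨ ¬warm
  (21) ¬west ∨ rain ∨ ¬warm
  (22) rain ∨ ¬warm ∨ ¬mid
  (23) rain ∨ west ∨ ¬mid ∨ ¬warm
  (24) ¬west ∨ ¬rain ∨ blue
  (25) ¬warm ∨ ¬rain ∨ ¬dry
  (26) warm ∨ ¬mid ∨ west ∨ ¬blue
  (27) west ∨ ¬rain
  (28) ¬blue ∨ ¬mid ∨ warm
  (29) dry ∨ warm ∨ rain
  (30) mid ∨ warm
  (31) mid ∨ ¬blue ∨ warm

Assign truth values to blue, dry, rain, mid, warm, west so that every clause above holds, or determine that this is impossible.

blue ↦ False,  dry ↦ True,  rain ↦ False,  mid ↦ True,  warm ↦ False,  west ↦ True

Try dry = True.
Try blue = False.
Try west = True.
The clause (¬rain) is unit, so rain = False.
The clause (¬warm) is unit, so warm = False.
The clause (mid) is unit, so mid = True.
Every clause now holds.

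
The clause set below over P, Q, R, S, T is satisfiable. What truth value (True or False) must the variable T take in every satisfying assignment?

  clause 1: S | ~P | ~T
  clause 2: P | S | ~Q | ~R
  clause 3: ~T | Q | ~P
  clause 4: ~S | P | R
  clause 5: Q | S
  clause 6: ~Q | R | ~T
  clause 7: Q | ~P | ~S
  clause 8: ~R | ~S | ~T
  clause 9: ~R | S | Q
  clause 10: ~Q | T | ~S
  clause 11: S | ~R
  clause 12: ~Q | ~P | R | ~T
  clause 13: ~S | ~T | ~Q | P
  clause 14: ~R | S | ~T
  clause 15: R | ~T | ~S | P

Suppose T = 1.
Branch on S: set S = 1.
From the singleton clause (~R), R = 0.
From the singleton clause (P), P = 1.
From the singleton clause (Q), Q = 1.
Now (~Q) is unsatisfied and unit — conflict.
So S must be the other value — set S = 0.
From the singleton clause (~P), P = 0.
From the singleton clause (Q), Q = 1.
From the singleton clause (~R), R = 0.
Now (R) is unsatisfied and unit — conflict.
Either choice for S ends in contradiction.
So every satisfying assignment has T = False.

False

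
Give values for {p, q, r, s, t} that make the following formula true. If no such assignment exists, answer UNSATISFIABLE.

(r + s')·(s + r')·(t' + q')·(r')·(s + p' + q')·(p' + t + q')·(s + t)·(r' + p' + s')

(r') alone gives r = 0.
(s') alone gives s = 0.
(t) alone gives t = 1.
(q') alone gives q = 0.
Every clause is now satisfied; p is unconstrained.

p=0,  q=0,  r=0,  s=0,  t=1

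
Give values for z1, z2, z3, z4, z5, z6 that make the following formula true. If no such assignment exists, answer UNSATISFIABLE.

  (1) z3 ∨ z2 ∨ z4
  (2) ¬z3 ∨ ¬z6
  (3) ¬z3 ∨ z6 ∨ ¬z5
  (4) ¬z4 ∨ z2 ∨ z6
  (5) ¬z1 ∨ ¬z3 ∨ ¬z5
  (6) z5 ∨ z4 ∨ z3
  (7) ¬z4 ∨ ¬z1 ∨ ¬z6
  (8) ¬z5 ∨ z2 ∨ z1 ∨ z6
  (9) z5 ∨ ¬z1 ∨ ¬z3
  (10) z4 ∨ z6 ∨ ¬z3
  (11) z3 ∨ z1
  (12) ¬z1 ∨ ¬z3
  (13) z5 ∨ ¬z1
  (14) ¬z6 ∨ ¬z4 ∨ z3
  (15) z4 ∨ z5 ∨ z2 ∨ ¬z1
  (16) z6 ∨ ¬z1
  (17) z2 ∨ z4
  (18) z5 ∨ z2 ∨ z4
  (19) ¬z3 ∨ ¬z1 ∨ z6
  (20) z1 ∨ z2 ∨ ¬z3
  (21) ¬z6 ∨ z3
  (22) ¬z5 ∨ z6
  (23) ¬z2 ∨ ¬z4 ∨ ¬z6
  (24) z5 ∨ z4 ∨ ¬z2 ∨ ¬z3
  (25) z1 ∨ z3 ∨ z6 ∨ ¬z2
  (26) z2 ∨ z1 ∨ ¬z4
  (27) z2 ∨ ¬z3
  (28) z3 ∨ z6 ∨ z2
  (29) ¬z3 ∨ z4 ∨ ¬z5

z1=False, z2=True, z3=True, z4=True, z5=False, z6=False

Branch on z3: set z3 = True.
From the singleton clause (¬z6), z6 = False.
From the singleton clause (¬z5), z5 = False.
From the singleton clause (¬z1), z1 = False.
From the singleton clause (z4), z4 = True.
From the singleton clause (z2), z2 = True.
This assignment satisfies each clause.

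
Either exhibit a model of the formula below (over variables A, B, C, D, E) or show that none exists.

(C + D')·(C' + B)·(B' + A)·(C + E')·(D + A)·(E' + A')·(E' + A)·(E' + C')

A: 1,  B: 0,  C: 0,  D: 0,  E: 0

Branch on C: set C = 0.
From the singleton clause (D'), D = 0.
From the singleton clause (E'), E = 0.
From the singleton clause (A), A = 1.
All clauses hold; B can take either value.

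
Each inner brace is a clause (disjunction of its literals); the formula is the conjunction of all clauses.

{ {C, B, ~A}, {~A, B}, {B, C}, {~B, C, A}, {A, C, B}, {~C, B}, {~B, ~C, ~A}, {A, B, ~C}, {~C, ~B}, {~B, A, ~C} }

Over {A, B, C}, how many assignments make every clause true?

1

There are 2^3 = 8 truth assignments over (A, B, C).
Check each against the 10 clauses (columns in the order A, B, C):
  F F F  ✗ fails (B | C)
  F F T  ✗ fails (~C | B)
  F T F  ✗ fails (~B | C | A)
  F T T  ✗ fails (~C | ~B)
  T F F  ✗ fails (C | B | ~A)
  T F T  ✗ fails (~A | B)
  T T F  ✓ satisfies all
  T T T  ✗ fails (~B | ~C | ~A)
1 of the 8 rows is a model.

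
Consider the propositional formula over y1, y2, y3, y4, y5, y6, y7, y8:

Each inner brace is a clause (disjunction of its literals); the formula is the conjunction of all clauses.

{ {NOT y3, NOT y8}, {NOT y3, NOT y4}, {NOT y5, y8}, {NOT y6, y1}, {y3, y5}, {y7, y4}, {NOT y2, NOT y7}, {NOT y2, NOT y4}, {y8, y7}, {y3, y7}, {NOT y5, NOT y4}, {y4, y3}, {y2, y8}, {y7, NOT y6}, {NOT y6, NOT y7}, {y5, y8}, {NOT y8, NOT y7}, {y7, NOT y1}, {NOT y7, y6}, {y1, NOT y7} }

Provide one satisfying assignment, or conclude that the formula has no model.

UNSATISFIABLE

Try y3 = false.
Unit clause (y5) forces y5 = true.
Unit clause (y8) forces y8 = true.
Unit clause (y7) forces y7 = true.
Now (NOT y7) is unsatisfied and unit — conflict.
Backtrack on y3: now try y3 = true.
Unit clause (NOT y8) forces y8 = false.
Unit clause (NOT y4) forces y4 = false.
Unit clause (NOT y5) forces y5 = false.
Now (y5) is unsatisfied and unit — conflict.
Neither y3 = true nor y3 = false works.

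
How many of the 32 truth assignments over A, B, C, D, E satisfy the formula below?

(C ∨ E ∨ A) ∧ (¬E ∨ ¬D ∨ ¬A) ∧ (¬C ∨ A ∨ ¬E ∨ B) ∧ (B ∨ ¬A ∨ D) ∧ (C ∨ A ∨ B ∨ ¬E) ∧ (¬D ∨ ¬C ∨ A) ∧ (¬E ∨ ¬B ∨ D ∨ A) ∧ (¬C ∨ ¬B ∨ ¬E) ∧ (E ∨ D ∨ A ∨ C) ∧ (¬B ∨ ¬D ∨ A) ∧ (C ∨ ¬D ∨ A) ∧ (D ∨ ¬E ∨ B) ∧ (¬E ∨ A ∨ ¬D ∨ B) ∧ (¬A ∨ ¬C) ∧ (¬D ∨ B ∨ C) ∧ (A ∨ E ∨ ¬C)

3

There are 2^5 = 32 truth assignments over (A, B, C, D, E).
Split on C. With C = True, the clauses containing C are satisfied and ¬C drops from the rest; 0 of the 2^4 = 16 assignments to the other variables satisfy what remains.
With C = False, by the same count on the reduced clause set, 3 assignments work.
(One model: A=T, B=T, C=F, D=F, E=F.)
Total: 0 + 3 = 3.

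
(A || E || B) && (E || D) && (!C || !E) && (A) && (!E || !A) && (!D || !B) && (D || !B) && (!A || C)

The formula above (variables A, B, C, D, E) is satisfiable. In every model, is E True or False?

Suppose E = true.
The clause (!C) is unit, so C = false.
The clause (A) is unit, so A = true.
Now (!A) is unsatisfied and unit — conflict.
So every satisfying assignment has E = False.

False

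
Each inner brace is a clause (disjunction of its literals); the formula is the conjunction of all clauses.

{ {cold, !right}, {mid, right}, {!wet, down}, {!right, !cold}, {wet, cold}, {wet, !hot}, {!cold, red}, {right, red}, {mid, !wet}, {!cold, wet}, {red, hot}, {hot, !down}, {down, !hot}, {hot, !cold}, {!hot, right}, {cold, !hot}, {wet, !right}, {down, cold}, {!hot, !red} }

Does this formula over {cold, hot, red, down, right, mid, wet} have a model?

Unsatisfiable

Branch on cold: set cold = true.
Unit clause (!right) forces right = false.
Unit clause (mid) forces mid = true.
Unit clause (red) forces red = true.
Unit clause (wet) forces wet = true.
Unit clause (down) forces down = true.
Unit clause (hot) forces hot = true.
That conflicts with the unit clause (!hot).
So cold must be the other value — set cold = false.
Unit clause (!right) forces right = false.
Unit clause (mid) forces mid = true.
Unit clause (wet) forces wet = true.
Unit clause (down) forces down = true.
Unit clause (red) forces red = true.
Unit clause (hot) forces hot = true.
That conflicts with the unit clause (!hot).
Neither cold = true nor cold = false works.
No assignment satisfies every clause.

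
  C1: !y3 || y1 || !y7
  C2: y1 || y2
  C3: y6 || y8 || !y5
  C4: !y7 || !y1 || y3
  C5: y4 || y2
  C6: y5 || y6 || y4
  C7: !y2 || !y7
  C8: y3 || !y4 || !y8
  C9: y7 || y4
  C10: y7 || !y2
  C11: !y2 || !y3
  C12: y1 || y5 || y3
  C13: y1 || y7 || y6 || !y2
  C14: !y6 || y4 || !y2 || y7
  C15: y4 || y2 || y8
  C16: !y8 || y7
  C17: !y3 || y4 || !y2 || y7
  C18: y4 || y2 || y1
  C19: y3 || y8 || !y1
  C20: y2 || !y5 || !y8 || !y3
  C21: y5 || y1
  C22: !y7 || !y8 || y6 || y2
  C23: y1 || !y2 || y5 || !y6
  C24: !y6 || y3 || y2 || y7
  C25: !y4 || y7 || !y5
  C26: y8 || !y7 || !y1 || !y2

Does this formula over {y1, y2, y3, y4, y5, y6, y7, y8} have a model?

Yes

Try y1 = true.
Try y7 = true.
The clause (y3) is unit, so y3 = true.
The clause (!y2) is unit, so y2 = false.
The clause (y4) is unit, so y4 = true.
Try y5 = false.
Try y8 = false.
No clause remains; y6 is free.
A satisfying assignment: y1=true, y2=false, y3=true, y4=true, y5=false, y6=false, y7=true, y8=false.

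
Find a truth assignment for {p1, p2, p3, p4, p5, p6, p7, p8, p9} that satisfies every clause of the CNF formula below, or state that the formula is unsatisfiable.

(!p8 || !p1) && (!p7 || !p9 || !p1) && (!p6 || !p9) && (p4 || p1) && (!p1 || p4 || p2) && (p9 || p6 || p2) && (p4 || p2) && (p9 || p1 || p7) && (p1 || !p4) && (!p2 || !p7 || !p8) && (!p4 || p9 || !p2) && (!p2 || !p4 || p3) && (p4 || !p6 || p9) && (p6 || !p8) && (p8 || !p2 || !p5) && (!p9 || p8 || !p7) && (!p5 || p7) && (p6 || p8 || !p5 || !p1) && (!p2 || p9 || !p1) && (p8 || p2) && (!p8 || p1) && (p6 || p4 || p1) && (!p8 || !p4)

Case p8 = false:
Unit clause (p2) forces p2 = true.
Unit clause (!p5) forces p5 = false.
Case p6 = false:
Case p4 = true:
Unit clause (p1) forces p1 = true.
Unit clause (p9) forces p9 = true.
Unit clause (!p7) forces p7 = false.
Unit clause (p3) forces p3 = true.
Every clause now holds.

p1=true,  p2=true,  p3=true,  p4=true,  p5=false,  p6=false,  p7=false,  p8=false,  p9=true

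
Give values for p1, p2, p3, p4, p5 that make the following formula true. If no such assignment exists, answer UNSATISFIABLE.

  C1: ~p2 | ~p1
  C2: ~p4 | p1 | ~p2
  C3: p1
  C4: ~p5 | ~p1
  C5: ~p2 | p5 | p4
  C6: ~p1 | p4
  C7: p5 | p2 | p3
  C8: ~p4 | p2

From the singleton clause (p1), p1 = 1.
From the singleton clause (~p2), p2 = 0.
From the singleton clause (~p5), p5 = 0.
From the singleton clause (p4), p4 = 1.
That conflicts with the unit clause (~p4).

UNSATISFIABLE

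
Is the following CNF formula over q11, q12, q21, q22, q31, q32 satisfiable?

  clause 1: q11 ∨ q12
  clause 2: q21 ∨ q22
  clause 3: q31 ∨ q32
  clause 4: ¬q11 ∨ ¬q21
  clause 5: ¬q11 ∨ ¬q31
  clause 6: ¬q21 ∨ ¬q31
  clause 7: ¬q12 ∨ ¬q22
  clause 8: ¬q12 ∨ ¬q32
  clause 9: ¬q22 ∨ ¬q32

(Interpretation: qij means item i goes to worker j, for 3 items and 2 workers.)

No

Case q11 = True:
(¬q21) alone gives q21 = False.
(q22) alone gives q22 = True.
(¬q31) alone gives q31 = False.
(q32) alone gives q32 = True.
Now (¬q32) is unsatisfied and unit — conflict.
So q11 must be the other value — set q11 = False.
(q12) alone gives q12 = True.
(¬q22) alone gives q22 = False.
(q21) alone gives q21 = True.
(¬q31) alone gives q31 = False.
(q32) alone gives q32 = True.
Now (¬q32) is unsatisfied and unit — conflict.
Both values of q11 lead to a conflict.
No assignment satisfies every clause.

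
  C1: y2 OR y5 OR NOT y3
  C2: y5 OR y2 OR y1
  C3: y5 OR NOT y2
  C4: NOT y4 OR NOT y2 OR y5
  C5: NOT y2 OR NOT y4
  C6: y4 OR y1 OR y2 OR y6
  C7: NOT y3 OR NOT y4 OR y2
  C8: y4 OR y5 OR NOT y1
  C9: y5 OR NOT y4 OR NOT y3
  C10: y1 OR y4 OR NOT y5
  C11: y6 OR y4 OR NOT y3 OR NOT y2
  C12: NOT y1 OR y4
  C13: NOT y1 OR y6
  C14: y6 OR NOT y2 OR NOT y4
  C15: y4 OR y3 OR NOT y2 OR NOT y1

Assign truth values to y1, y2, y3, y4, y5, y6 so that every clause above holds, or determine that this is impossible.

y1=true,  y2=false,  y3=false,  y4=true,  y5=true,  y6=true

Try y5 = true.
Try y2 = false.
Try y3 = false.
Try y1 = true.
The clause (y4) is unit, so y4 = true.
The clause (y6) is unit, so y6 = true.
This assignment satisfies each clause.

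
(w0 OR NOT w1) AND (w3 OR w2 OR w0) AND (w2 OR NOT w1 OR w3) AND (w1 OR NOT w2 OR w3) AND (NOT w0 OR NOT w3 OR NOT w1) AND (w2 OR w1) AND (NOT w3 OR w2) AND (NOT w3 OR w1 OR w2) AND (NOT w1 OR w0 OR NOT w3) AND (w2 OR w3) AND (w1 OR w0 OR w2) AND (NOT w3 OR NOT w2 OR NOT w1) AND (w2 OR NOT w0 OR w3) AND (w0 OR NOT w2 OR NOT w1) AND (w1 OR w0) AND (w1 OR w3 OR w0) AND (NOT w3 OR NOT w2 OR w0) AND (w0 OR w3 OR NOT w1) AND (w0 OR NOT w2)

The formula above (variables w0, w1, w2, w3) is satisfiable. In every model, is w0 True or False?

True

Suppose w0 = false.
(NOT w1) alone gives w1 = false.
That conflicts with the unit clause (w1).
So every satisfying assignment has w0 = True.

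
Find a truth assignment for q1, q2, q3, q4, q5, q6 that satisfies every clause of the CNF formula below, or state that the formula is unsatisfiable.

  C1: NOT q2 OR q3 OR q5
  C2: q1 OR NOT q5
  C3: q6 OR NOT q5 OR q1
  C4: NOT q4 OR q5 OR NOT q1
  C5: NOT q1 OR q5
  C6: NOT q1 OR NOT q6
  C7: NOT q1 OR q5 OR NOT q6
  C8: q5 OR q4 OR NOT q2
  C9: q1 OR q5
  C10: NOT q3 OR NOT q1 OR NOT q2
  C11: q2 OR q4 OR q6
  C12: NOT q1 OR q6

UNSATISFIABLE

Case q1 = true:
Unit clause (q5) forces q5 = true.
Unit clause (NOT q6) forces q6 = false.
But (q6) is also a unit clause — contradiction.
Backtrack on q1: now try q1 = false.
Unit clause (NOT q5) forces q5 = false.
But (q5) is also a unit clause — contradiction.
Both values of q1 lead to a conflict.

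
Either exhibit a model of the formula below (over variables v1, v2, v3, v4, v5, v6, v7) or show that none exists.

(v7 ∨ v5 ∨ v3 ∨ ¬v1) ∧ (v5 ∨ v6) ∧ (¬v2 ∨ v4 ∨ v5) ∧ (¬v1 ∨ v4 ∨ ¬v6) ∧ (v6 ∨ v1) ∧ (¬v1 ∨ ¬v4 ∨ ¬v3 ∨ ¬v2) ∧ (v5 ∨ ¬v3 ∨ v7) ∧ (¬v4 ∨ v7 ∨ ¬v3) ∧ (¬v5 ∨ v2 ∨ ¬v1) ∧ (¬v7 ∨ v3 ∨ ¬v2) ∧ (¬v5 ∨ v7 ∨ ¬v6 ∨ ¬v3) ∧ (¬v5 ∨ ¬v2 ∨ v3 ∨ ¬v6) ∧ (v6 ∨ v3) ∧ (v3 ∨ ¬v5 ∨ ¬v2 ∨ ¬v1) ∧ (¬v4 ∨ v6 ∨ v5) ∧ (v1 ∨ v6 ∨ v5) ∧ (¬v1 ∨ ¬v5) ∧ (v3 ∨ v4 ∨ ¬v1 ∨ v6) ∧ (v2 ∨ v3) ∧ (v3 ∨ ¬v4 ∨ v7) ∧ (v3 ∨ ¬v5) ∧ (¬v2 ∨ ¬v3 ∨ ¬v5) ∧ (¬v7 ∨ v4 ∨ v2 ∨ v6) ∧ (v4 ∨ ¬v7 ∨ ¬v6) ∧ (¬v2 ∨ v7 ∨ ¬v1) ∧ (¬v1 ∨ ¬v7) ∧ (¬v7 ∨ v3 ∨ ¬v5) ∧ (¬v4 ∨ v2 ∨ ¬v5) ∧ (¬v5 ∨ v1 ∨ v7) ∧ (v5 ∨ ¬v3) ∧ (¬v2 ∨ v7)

Branch on v5: set v5 = True.
(¬v1) alone gives v1 = False.
(v6) alone gives v6 = True.
(v3) alone gives v3 = True.
(v7) alone gives v7 = True.
(¬v2) alone gives v2 = False.
(v4) alone gives v4 = True.
But (¬v4) is also a unit clause — contradiction.
That branch fails; take v5 = False instead.
(v6) alone gives v6 = True.
(¬v3) alone gives v3 = False.
(v2) alone gives v2 = True.
(v4) alone gives v4 = True.
(¬v7) alone gives v7 = False.
But (v7) is also a unit clause — contradiction.
Either choice for v5 ends in contradiction.

UNSATISFIABLE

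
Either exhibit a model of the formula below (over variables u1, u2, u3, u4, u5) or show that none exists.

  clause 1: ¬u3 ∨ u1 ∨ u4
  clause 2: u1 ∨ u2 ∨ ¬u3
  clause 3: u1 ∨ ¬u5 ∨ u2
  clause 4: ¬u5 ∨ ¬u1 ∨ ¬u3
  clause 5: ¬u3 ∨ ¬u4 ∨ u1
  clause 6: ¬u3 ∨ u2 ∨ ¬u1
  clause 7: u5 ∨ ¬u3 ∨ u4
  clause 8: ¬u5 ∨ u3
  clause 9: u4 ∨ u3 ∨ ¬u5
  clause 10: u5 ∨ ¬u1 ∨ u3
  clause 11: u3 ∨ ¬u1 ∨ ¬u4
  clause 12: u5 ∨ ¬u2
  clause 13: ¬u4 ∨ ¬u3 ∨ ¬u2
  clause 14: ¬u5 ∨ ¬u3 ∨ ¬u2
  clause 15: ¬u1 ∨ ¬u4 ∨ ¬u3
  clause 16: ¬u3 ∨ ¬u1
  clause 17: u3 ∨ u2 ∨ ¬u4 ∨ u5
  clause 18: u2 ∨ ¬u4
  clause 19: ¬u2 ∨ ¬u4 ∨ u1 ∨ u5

Case u5 = False:
The clause (¬u2) is unit, so u2 = False.
The clause (¬u4) is unit, so u4 = False.
The clause (¬u3) is unit, so u3 = False.
The clause (¬u1) is unit, so u1 = False.
All clauses are satisfied.

u1 ↦ False, u2 ↦ False, u3 ↦ False, u4 ↦ False, u5 ↦ False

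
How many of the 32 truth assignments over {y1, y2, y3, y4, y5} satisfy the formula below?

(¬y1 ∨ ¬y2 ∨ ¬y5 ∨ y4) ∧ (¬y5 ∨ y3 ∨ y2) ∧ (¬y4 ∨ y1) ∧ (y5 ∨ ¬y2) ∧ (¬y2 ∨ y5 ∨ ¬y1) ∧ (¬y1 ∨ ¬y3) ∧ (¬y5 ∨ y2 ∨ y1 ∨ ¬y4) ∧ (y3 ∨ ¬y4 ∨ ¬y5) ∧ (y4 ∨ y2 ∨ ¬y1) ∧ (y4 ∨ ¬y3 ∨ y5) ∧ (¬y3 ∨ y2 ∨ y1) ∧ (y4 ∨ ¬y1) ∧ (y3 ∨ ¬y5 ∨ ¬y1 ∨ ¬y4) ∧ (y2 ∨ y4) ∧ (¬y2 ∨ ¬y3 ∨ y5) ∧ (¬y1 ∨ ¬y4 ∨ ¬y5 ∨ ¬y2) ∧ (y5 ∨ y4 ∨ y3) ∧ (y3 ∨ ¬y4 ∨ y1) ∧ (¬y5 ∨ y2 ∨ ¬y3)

3

There are 2^5 = 32 truth assignments over (y1, y2, y3, y4, y5).
Split on y1. With y1 = True, the clauses containing y1 are satisfied and ¬y1 drops from the rest; 1 of the 2^4 = 16 assignments to the other variables satisfy what remains.
With y1 = False, by the same count on the reduced clause set, 2 assignments work.
(One model: y1=F, y2=T, y3=F, y4=F, y5=T.)
Total: 1 + 2 = 3.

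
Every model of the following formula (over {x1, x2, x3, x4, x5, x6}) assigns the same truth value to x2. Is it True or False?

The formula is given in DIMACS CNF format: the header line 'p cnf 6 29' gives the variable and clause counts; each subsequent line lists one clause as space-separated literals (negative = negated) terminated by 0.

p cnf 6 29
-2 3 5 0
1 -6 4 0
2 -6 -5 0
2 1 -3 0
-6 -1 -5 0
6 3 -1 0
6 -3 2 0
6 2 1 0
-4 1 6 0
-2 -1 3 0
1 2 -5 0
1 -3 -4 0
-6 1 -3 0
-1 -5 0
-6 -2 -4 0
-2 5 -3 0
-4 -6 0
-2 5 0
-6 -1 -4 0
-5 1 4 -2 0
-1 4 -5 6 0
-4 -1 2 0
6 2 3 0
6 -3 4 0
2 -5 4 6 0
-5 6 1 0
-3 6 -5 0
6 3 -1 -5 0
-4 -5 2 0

False

Suppose x2 = True.
From the singleton clause (x5), x5 = True.
From the singleton clause (¬x1), x1 = False.
From the singleton clause (x4), x4 = True.
From the singleton clause (x6), x6 = True.
But (¬x6) is also a unit clause — contradiction.
So every satisfying assignment has x2 = False.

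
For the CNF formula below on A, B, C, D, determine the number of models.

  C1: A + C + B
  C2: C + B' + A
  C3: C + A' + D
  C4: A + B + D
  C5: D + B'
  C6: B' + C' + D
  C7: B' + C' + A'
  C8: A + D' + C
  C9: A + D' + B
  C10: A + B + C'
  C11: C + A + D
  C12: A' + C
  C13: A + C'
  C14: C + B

2

There are 2^4 = 16 truth assignments over (A, B, C, D).
Check each against the 14 clauses (columns in the order A, B, C, D):
  F F F F  ✗ fails (A + C + B)
  F F F T  ✗ fails (A + C + B)
  F F T F  ✗ fails (A + B + D)
  F F T T  ✗ fails (A + D' + B)
  F T F F  ✗ fails (C + B' + A)
  F T F T  ✗ fails (C + B' + A)
  F T T F  ✗ fails (D + B')
  F T T T  ✗ fails (A + C')
  T F F F  ✗ fails (C + A' + D)
  T F F T  ✗ fails (A' + C)
  T F T F  ✓ satisfies all
  T F T T  ✓ satisfies all
  T T F F  ✗ fails (C + A' + D)
  T T F T  ✗ fails (A' + C)
  T T T F  ✗ fails (D + B')
  T T T T  ✗ fails (B' + C' + A')
2 of the 16 rows are models.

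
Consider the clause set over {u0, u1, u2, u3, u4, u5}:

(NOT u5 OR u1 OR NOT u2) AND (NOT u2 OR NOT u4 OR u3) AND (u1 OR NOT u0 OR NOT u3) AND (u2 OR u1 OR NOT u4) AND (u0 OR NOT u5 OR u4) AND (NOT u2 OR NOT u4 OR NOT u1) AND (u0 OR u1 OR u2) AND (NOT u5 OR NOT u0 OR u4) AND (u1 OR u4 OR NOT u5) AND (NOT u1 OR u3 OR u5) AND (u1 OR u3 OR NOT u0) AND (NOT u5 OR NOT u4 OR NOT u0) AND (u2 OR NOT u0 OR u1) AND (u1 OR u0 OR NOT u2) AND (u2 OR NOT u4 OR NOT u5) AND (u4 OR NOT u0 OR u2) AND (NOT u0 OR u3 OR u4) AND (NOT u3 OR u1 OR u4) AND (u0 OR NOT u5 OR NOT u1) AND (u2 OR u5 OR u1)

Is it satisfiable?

Case u5 = false:
Case u1 = true:
From the singleton clause (u3), u3 = true.
Case u2 = true:
From the singleton clause (NOT u4), u4 = false.
No clause remains; u0 is free.
A satisfying assignment: u0=true, u1=true, u2=true, u3=true, u4=false, u5=false.

Yes, satisfiable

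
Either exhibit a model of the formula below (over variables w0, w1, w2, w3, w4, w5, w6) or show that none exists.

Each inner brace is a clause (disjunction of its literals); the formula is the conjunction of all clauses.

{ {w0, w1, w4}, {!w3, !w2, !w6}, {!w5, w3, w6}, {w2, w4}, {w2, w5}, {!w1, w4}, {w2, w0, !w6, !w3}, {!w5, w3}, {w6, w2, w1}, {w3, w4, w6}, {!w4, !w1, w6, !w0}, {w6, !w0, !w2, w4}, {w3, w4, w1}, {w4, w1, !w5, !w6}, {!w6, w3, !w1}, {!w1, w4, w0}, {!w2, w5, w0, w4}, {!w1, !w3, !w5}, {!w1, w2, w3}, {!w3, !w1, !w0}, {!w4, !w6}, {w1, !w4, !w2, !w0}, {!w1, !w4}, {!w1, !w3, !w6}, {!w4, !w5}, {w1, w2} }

w0=false; w1=false; w2=true; w3=false; w4=true; w5=false; w6=false

Case w2 = true:
Case w3 = false:
From the singleton clause (!w5), w5 = false.
Case w1 = false:
From the singleton clause (w4), w4 = true.
From the singleton clause (!w6), w6 = false.
From the singleton clause (!w0), w0 = false.
This assignment satisfies each clause.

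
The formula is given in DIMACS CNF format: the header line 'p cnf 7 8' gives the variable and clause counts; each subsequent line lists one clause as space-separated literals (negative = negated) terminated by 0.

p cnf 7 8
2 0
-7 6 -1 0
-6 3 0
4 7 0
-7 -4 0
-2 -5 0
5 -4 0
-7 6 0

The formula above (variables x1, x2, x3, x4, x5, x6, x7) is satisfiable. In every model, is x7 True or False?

Suppose x7 = False.
From the singleton clause (x2), x2 = True.
From the singleton clause (x4), x4 = True.
From the singleton clause (¬x5), x5 = False.
That conflicts with the unit clause (x5).
So every satisfying assignment has x7 = True.

True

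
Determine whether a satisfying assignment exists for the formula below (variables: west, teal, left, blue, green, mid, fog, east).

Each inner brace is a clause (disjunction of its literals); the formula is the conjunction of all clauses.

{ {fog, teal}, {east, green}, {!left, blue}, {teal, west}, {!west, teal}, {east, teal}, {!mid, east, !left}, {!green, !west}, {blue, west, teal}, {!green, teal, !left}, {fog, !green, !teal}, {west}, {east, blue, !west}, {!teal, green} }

No

From the singleton clause (west), west = true.
From the singleton clause (teal), teal = true.
From the singleton clause (!green), green = false.
But (green) is also a unit clause — contradiction.
No assignment satisfies every clause.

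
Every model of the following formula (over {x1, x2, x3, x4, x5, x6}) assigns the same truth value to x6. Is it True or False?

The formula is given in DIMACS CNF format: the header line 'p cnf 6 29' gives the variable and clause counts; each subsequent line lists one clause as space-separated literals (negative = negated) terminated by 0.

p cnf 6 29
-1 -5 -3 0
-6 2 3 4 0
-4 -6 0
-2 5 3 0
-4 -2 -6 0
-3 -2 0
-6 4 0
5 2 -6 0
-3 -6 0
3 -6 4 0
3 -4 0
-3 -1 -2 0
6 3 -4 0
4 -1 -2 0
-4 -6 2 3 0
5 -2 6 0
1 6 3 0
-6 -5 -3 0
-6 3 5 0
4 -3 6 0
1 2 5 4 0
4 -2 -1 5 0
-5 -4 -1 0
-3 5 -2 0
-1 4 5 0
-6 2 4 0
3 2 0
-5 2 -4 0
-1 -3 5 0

False

Suppose x6 = True.
(¬x4) alone gives x4 = False.
That conflicts with the unit clause (x4).
So every satisfying assignment has x6 = False.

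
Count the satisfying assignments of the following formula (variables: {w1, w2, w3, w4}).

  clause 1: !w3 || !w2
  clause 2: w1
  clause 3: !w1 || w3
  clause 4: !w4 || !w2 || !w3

There are 2^4 = 16 truth assignments over (w1, w2, w3, w4).
Check each against the 4 clauses (columns in the order w1, w2, w3, w4):
  F F F F  ✗ fails (w1)
  F F F T  ✗ fails (w1)
  F F T F  ✗ fails (w1)
  F F T T  ✗ fails (w1)
  F T F F  ✗ fails (w1)
  F T F T  ✗ fails (w1)
  F T T F  ✗ fails (!w3 || !w2)
  F T T T  ✗ fails (!w3 || !w2)
  T F F F  ✗ fails (!w1 || w3)
  T F F T  ✗ fails (!w1 || w3)
  T F T F  ✓ satisfies all
  T F T T  ✓ satisfies all
  T T F F  ✗ fails (!w1 || w3)
  T T F T  ✗ fails (!w1 || w3)
  T T T F  ✗ fails (!w3 || !w2)
  T T T T  ✗ fails (!w3 || !w2)
2 of the 16 rows are models.

2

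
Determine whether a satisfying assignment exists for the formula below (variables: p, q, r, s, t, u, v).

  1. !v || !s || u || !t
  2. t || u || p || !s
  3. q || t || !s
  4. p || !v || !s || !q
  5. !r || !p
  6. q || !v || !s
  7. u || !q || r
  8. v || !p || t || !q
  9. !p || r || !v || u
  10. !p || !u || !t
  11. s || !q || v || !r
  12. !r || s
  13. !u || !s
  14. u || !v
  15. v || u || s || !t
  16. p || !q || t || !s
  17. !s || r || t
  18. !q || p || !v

Yes

Try r = false.
Try u = true.
From the singleton clause (!s), s = false.
Try p = false.
Try q = false.
No clause remains; t, v are free.
A satisfying assignment: p ↦ false, q ↦ false, r ↦ false, s ↦ false, t ↦ true, u ↦ true, v ↦ true.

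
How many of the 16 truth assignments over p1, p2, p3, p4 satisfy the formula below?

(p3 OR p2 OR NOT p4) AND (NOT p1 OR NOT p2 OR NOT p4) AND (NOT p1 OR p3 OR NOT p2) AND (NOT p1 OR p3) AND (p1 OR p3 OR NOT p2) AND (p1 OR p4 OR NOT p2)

7

There are 2^4 = 16 truth assignments over (p1, p2, p3, p4).
Split on p1. With p1 = true, the clauses containing p1 are satisfied and NOT p1 drops from the rest; 3 of the 2^3 = 8 assignments to the other variables satisfy what remains.
With p1 = false, by the same count on the reduced clause set, 4 assignments work.
(One model: p1=F, p2=F, p3=F, p4=F.)
Total: 3 + 4 = 7.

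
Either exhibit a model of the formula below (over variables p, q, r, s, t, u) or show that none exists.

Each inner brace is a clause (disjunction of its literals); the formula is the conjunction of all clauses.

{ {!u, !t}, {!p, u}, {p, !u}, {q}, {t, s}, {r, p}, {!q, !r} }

(q) alone gives q = true.
(!r) alone gives r = false.
(p) alone gives p = true.
(u) alone gives u = true.
(!t) alone gives t = false.
(s) alone gives s = true.
This assignment satisfies each clause.

p ↦ true, q ↦ true, r ↦ false, s ↦ true, t ↦ false, u ↦ true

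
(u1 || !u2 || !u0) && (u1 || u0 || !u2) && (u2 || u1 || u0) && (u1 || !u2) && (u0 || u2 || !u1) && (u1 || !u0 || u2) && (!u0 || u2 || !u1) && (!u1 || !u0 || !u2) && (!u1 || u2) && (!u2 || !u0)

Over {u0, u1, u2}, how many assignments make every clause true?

1

There are 2^3 = 8 truth assignments over (u0, u1, u2).
Split on u0. With u0 = true, the clauses containing u0 are satisfied and !u0 drops from the rest; 0 of the 2^2 = 4 assignments to the other variables satisfy what remains.
With u0 = false, by the same count on the reduced clause set, 1 assignment works.
Total: 0 + 1 = 1.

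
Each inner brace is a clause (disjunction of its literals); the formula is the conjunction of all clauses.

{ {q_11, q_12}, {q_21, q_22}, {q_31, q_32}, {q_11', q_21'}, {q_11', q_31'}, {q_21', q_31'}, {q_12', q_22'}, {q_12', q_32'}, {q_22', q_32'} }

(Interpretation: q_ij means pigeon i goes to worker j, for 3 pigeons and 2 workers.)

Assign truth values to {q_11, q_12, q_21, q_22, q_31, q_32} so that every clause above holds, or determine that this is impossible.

Suppose q_11 = 1.
Unit clause (q_21') forces q_21 = 0.
Unit clause (q_22) forces q_22 = 1.
Unit clause (q_31') forces q_31 = 0.
Unit clause (q_32) forces q_32 = 1.
But (q_32') is also a unit clause — contradiction.
Undo q_11 and try q_11 = 0.
Unit clause (q_12) forces q_12 = 1.
Unit clause (q_22') forces q_22 = 0.
Unit clause (q_21) forces q_21 = 1.
Unit clause (q_31') forces q_31 = 0.
Unit clause (q_32) forces q_32 = 1.
But (q_32') is also a unit clause — contradiction.
Both values of q_11 lead to a conflict.

UNSATISFIABLE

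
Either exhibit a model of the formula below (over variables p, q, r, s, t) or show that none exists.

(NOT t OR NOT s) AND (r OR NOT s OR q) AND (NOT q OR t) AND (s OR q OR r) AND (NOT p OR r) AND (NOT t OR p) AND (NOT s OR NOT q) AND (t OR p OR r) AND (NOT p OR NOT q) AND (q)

The clause (q) is unit, so q = true.
The clause (t) is unit, so t = true.
The clause (NOT s) is unit, so s = false.
The clause (p) is unit, so p = true.
That conflicts with the unit clause (NOT p).

UNSATISFIABLE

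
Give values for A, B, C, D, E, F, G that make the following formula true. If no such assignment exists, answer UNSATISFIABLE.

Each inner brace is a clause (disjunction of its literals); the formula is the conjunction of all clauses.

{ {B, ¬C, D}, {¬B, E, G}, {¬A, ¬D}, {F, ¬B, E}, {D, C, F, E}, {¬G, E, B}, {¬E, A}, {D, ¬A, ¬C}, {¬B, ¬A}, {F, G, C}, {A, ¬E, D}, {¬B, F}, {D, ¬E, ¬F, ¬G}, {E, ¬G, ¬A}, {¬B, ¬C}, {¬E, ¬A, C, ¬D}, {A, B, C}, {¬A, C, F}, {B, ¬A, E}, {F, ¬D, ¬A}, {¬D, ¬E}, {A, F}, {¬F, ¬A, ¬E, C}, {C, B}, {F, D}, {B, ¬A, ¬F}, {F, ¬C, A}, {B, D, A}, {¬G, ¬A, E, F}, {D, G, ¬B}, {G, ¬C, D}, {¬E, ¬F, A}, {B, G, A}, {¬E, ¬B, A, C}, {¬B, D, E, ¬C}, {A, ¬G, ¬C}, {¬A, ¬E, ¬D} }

Branch on A: set A = False.
The clause (¬E) is unit, so E = False.
The clause (F) is unit, so F = True.
Branch on B: set B = True.
The clause (G) is unit, so G = True.
The clause (¬C) is unit, so C = False.
No clause remains; D is free.

A ↦ False,  B ↦ True,  C ↦ False,  D ↦ False,  E ↦ False,  F ↦ True,  G ↦ True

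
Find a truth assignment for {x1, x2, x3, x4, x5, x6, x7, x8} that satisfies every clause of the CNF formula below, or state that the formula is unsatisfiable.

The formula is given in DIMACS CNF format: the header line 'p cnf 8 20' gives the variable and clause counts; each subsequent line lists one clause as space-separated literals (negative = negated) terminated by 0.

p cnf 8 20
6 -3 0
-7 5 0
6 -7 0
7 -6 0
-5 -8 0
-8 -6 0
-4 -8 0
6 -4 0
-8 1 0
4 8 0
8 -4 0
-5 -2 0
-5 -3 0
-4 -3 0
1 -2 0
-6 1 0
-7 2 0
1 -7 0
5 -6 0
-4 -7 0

Suppose x6 = False.
(¬x3) alone gives x3 = False.
(¬x7) alone gives x7 = False.
(¬x4) alone gives x4 = False.
(x8) alone gives x8 = True.
(¬x5) alone gives x5 = False.
(x1) alone gives x1 = True.
No clause remains; x2 is free.

x1 ↦ True,  x2 ↦ True,  x3 ↦ False,  x4 ↦ False,  x5 ↦ False,  x6 ↦ False,  x7 ↦ False,  x8 ↦ True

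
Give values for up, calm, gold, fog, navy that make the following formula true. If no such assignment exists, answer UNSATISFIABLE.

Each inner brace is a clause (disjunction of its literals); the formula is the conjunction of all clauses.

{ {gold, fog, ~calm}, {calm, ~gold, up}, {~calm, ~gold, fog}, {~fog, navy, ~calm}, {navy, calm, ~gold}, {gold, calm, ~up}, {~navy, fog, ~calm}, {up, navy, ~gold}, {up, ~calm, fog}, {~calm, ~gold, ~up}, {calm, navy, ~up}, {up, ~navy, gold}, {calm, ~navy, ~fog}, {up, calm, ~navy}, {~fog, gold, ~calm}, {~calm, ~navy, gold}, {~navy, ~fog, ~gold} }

Try gold = 1.
Try calm = 0.
(up) alone gives up = 1.
(navy) alone gives navy = 1.
(~fog) alone gives fog = 0.
This assignment satisfies each clause.

up: 1; calm: 0; gold: 1; fog: 0; navy: 1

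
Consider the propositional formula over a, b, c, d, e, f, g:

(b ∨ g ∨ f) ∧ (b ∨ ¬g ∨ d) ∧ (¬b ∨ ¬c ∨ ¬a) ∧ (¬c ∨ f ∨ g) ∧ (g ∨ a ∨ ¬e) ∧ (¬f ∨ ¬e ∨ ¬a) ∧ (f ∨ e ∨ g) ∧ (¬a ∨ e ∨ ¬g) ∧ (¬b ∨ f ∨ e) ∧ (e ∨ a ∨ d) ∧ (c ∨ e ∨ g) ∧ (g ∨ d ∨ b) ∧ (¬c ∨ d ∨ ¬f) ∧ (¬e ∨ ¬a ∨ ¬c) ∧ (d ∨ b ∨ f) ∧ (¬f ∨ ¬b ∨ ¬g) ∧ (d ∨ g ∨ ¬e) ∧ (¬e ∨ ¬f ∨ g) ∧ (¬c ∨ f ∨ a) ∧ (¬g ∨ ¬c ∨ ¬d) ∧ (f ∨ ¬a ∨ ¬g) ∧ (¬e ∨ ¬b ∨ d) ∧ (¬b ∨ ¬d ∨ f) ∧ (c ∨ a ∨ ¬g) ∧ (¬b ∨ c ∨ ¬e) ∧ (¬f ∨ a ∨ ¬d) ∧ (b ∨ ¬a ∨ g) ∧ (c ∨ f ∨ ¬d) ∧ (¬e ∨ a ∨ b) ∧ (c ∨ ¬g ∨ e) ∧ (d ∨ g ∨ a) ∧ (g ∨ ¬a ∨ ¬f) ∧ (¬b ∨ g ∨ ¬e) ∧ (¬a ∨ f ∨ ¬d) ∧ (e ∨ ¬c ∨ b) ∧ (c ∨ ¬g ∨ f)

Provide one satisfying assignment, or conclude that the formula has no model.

Suppose b = True.
Suppose c = False.
From the singleton clause (¬e), e = False.
From the singleton clause (f), f = True.
From the singleton clause (g), g = True.
Now (¬g) is unsatisfied and unit — conflict.
Backtrack on c: now try c = True.
From the singleton clause (¬a), a = False.
From the singleton clause (f), f = True.
From the singleton clause (d), d = True.
Now (¬d) is unsatisfied and unit — conflict.
Either choice for c ends in contradiction.
Backtrack on b: now try b = False.
Suppose g = True.
From the singleton clause (d), d = True.
From the singleton clause (¬c), c = False.
From the singleton clause (a), a = True.
From the singleton clause (e), e = True.
From the singleton clause (¬f), f = False.
Now (f) is unsatisfied and unit — conflict.
Backtrack on g: now try g = False.
From the singleton clause (f), f = True.
From the singleton clause (d), d = True.
From the singleton clause (¬e), e = False.
From the singleton clause (c), c = True.
Now (¬c) is unsatisfied and unit — conflict.
Either choice for g ends in contradiction.
Either choice for b ends in contradiction.

UNSATISFIABLE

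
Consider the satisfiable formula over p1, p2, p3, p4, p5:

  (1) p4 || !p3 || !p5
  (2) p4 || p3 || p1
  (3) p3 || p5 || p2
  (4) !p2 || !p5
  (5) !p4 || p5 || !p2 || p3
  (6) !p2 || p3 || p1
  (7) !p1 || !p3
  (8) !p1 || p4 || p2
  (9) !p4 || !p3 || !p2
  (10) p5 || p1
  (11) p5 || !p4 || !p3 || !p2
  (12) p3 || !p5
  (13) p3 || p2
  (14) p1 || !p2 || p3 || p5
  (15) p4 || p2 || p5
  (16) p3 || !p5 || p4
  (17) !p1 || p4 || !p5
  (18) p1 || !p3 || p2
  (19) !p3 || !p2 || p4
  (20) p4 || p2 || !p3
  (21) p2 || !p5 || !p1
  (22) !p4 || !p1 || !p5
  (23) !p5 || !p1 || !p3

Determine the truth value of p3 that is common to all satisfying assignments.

False

Suppose p3 = true.
The clause (!p1) is unit, so p1 = false.
The clause (p5) is unit, so p5 = true.
The clause (p4) is unit, so p4 = true.
The clause (!p2) is unit, so p2 = false.
Now (p2) is unsatisfied and unit — conflict.
So every satisfying assignment has p3 = False.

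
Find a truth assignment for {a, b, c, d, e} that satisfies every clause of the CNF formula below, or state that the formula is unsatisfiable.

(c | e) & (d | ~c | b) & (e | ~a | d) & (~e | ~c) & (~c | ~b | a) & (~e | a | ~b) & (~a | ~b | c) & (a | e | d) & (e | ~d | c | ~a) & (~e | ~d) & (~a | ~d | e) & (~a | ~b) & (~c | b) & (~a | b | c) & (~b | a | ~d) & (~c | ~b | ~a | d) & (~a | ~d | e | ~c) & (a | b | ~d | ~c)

a ↦ 0,  b ↦ 0,  c ↦ 0,  d ↦ 0,  e ↦ 1

Branch on c: set c = 0.
The clause (e) is unit, so e = 1.
The clause (~d) is unit, so d = 0.
Branch on a: set a = 0.
The clause (~b) is unit, so b = 0.
Every clause now holds.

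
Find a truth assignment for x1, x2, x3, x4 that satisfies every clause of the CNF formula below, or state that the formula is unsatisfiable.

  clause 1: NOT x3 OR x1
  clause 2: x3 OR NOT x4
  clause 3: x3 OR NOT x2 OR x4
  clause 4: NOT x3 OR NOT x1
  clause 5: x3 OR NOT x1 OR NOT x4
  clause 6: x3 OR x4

UNSATISFIABLE

Case x3 = false:
The clause (NOT x4) is unit, so x4 = false.
That conflicts with the unit clause (x4).
Backtrack on x3: now try x3 = true.
The clause (x1) is unit, so x1 = true.
That conflicts with the unit clause (NOT x1).
Both values of x3 lead to a conflict.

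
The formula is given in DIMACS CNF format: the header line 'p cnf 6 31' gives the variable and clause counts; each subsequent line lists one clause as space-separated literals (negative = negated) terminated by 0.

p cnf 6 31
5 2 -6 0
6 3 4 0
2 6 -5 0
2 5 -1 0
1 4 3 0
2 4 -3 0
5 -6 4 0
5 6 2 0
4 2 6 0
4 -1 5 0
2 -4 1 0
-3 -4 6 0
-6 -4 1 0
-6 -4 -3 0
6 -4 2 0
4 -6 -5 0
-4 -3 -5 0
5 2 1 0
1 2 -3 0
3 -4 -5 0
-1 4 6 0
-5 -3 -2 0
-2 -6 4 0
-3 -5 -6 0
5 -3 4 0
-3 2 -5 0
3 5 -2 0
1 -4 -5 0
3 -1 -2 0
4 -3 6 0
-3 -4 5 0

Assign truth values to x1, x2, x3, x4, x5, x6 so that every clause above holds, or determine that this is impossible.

UNSATISFIABLE

Try x5 = True.
Try x2 = True.
The clause (¬x3) is unit, so x3 = False.
The clause (¬x4) is unit, so x4 = False.
The clause (x6) is unit, so x6 = True.
But (¬x6) is also a unit clause — contradiction.
Backtrack on x2: now try x2 = False.
The clause (x6) is unit, so x6 = True.
The clause (x4) is unit, so x4 = True.
The clause (x1) is unit, so x1 = True.
The clause (¬x3) is unit, so x3 = False.
But (x3) is also a unit clause — contradiction.
Either choice for x2 ends in contradiction.
Backtrack on x5: now try x5 = False.
Try x2 = True.
The clause (x3) is unit, so x3 = True.
The clause (x4) is unit, so x4 = True.
But (¬x4) is also a unit clause — contradiction.
Backtrack on x2: now try x2 = False.
The clause (¬x6) is unit, so x6 = False.
But (x6) is also a unit clause — contradiction.
Either choice for x2 ends in contradiction.
Either choice for x5 ends in contradiction.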